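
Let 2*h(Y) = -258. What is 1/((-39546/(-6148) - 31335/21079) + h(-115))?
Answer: -64796846/8038321857 ≈ -0.0080610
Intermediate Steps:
h(Y) = -129 (h(Y) = (½)*(-258) = -129)
1/((-39546/(-6148) - 31335/21079) + h(-115)) = 1/((-39546/(-6148) - 31335/21079) - 129) = 1/((-39546*(-1/6148) - 31335*1/21079) - 129) = 1/((19773/3074 - 31335/21079) - 129) = 1/(320471277/64796846 - 129) = 1/(-8038321857/64796846) = -64796846/8038321857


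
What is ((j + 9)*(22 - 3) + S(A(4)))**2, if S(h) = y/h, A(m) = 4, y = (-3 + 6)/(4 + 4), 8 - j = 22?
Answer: 9223369/1024 ≈ 9007.2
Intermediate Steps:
j = -14 (j = 8 - 1*22 = 8 - 22 = -14)
y = 3/8 ≈ 0.37500
S(h) = 3/(8*h)
((j + 9)*(22 - 3) + S(A(4)))**2 = ((-14 + 9)*(22 - 3) + (3/8)/4)**2 = (-5*19 + (3/8)*(1/4))**2 = (-95 + 3/32)**2 = (-3037/32)**2 = 9223369/1024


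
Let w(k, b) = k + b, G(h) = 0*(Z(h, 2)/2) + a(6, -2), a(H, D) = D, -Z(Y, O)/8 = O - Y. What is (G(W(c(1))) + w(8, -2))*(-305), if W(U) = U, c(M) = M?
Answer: -1220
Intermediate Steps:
Z(Y, O) = -8*O + 8*Y (Z(Y, O) = -8*(O - Y) = -8*O + 8*Y)
G(h) = -2 (G(h) = 0*((-8*2 + 8*h)/2) - 2 = 0*((-16 + 8*h)*(½)) - 2 = 0*(-8 + 4*h) - 2 = 0 - 2 = -2)
w(k, b) = b + k
(G(W(c(1))) + w(8, -2))*(-305) = (-2 + (-2 + 8))*(-305) = (-2 + 6)*(-305) = 4*(-305) = -1220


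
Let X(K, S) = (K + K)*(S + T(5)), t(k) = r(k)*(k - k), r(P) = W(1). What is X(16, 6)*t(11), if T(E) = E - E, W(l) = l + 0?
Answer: 0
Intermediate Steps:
W(l) = l
r(P) = 1
t(k) = 0 (t(k) = 1*(k - k) = 1*0 = 0)
T(E) = 0
X(K, S) = 2*K*S (X(K, S) = (K + K)*(S + 0) = (2*K)*S = 2*K*S)
X(16, 6)*t(11) = (2*16*6)*0 = 192*0 = 0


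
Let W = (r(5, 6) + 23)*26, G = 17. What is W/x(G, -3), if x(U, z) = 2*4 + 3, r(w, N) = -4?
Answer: 494/11 ≈ 44.909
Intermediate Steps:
x(U, z) = 11 (x(U, z) = 8 + 3 = 11)
W = 494 (W = (-4 + 23)*26 = 19*26 = 494)
W/x(G, -3) = 494/11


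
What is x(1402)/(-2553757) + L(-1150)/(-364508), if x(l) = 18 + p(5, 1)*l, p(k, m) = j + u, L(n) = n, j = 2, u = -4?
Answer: 1976169919/465432428278 ≈ 0.0042459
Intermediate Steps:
p(k, m) = -2 (p(k, m) = 2 - 4 = -2)
x(l) = 18 - 2*l
x(1402)/(-2553757) + L(-1150)/(-364508) = (18 - 2*1402)/(-2553757) - 1150/(-364508) = (18 - 2804)*(-1/2553757) - 1150*(-1/364508) = -2786*(-1/2553757) + 575/182254 = 2786/2553757 + 575/182254 = 1976169919/465432428278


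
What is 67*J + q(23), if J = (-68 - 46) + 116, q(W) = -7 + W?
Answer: 150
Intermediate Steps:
J = 2 (J = -114 + 116 = 2)
67*J + q(23) = 67*2 + (-7 + 23) = 134 + 16 = 150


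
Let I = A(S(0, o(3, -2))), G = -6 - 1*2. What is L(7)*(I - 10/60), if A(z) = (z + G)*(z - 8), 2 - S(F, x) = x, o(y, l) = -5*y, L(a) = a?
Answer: 3395/6 ≈ 565.83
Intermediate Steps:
G = -8 (G = -6 - 2 = -8)
S(F, x) = 2 - x
A(z) = (-8 + z)² (A(z) = (z - 8)*(z - 8) = (-8 + z)*(-8 + z) = (-8 + z)²)
I = 81 (I = 64 + (2 - (-5)*3)² - 16*(2 - (-5)*3) = 64 + (2 - 1*(-15))² - 16*(2 - 1*(-15)) = 64 + (2 + 15)² - 16*(2 + 15) = 64 + 17² - 16*17 = 64 + 289 - 272 = 81)
L(7)*(I - 10/60) = 7*(81 - 10/60) = 7*(81 - 10*1/60) = 7*(81 - ⅙) = 7*(485/6) = 3395/6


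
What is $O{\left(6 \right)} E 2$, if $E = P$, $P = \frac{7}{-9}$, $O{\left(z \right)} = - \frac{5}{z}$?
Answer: $\frac{35}{27} \approx 1.2963$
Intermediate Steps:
$P = - \frac{7}{9}$ ($P = 7 \left(- \frac{1}{9}\right) = - \frac{7}{9} \approx -0.77778$)
$E = - \frac{7}{9} \approx -0.77778$
$O{\left(6 \right)} E 2 = - \frac{5}{6} \left(- \frac{7}{9}\right) 2 = \left(-5\right) \frac{1}{6} \left(- \frac{7}{9}\right) 2 = \left(- \frac{5}{6}\right) \left(- \frac{7}{9}\right) 2 = \frac{35}{54} \cdot 2 = \frac{35}{27}$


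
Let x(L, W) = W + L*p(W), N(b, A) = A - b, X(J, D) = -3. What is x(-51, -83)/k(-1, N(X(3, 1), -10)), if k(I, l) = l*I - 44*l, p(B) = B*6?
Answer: 5063/63 ≈ 80.365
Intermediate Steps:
p(B) = 6*B
x(L, W) = W + 6*L*W (x(L, W) = W + L*(6*W) = W + 6*L*W)
k(I, l) = -44*l + I*l (k(I, l) = I*l - 44*l = -44*l + I*l)
x(-51, -83)/k(-1, N(X(3, 1), -10)) = (-83*(1 + 6*(-51)))/(((-10 - 1*(-3))*(-44 - 1))) = (-83*(1 - 306))/(((-10 + 3)*(-45))) = (-83*(-305))/((-7*(-45))) = 25315/315 = 25315*(1/315) = 5063/63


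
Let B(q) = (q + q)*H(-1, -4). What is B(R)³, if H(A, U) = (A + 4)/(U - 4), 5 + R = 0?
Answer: 3375/64 ≈ 52.734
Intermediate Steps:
R = -5 (R = -5 + 0 = -5)
H(A, U) = (4 + A)/(-4 + U)
B(q) = -3*q/4 (B(q) = (q + q)*((4 - 1)/(-4 - 4)) = (2*q)*(3/(-8)) = (2*q)*(-⅛*3) = (2*q)*(-3/8) = -3*q/4)
B(R)³ = (-¾*(-5))³ = (15/4)³ = 3375/64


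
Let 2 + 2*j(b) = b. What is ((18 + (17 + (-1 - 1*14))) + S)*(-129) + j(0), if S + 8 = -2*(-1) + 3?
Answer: -2194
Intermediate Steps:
j(b) = -1 + b/2
S = -3 (S = -8 + (-2*(-1) + 3) = -8 + (2 + 3) = -8 + 5 = -3)
((18 + (17 + (-1 - 1*14))) + S)*(-129) + j(0) = ((18 + (17 + (-1 - 1*14))) - 3)*(-129) + (-1 + (½)*0) = ((18 + (17 + (-1 - 14))) - 3)*(-129) + (-1 + 0) = ((18 + (17 - 15)) - 3)*(-129) - 1 = ((18 + 2) - 3)*(-129) - 1 = (20 - 3)*(-129) - 1 = 17*(-129) - 1 = -2193 - 1 = -2194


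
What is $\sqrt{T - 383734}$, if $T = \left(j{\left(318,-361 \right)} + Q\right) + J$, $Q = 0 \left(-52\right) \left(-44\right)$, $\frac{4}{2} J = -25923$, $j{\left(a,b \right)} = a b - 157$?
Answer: $\frac{i \sqrt{2046602}}{2} \approx 715.3 i$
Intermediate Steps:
$j{\left(a,b \right)} = -157 + a b$
$J = - \frac{25923}{2}$ ($J = \frac{1}{2} \left(-25923\right) = - \frac{25923}{2} \approx -12962.0$)
$Q = 0$ ($Q = 0 \left(-44\right) = 0$)
$T = - \frac{255833}{2}$ ($T = \left(\left(-157 + 318 \left(-361\right)\right) + 0\right) - \frac{25923}{2} = \left(\left(-157 - 114798\right) + 0\right) - \frac{25923}{2} = \left(-114955 + 0\right) - \frac{25923}{2} = -114955 - \frac{25923}{2} = - \frac{255833}{2} \approx -1.2792 \cdot 10^{5}$)
$\sqrt{T - 383734} = \sqrt{- \frac{255833}{2} - 383734} = \sqrt{- \frac{1023301}{2}} = \frac{i \sqrt{2046602}}{2}$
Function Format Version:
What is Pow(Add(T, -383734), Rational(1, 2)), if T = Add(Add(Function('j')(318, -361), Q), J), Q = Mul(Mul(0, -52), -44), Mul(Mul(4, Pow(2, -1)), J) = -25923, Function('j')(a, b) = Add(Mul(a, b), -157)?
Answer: Mul(Rational(1, 2), I, Pow(2046602, Rational(1, 2))) ≈ Mul(715.30, I)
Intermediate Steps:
Function('j')(a, b) = Add(-157, Mul(a, b))
J = Rational(-25923, 2) (J = Mul(Rational(1, 2), -25923) = Rational(-25923, 2) ≈ -12962.)
Q = 0 (Q = Mul(0, -44) = 0)
T = Rational(-255833, 2) (T = Add(Add(Add(-157, Mul(318, -361)), 0), Rational(-25923, 2)) = Add(Add(Add(-157, -114798), 0), Rational(-25923, 2)) = Add(Add(-114955, 0), Rational(-25923, 2)) = Add(-114955, Rational(-25923, 2)) = Rational(-255833, 2) ≈ -1.2792e+5)
Pow(Add(T, -383734), Rational(1, 2)) = Pow(Add(Rational(-255833, 2), -383734), Rational(1, 2)) = Pow(Rational(-1023301, 2), Rational(1, 2)) = Mul(Rational(1, 2), I, Pow(2046602, Rational(1, 2)))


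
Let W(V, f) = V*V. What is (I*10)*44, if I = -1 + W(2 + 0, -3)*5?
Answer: 8360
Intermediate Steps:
W(V, f) = V**2
I = 19 (I = -1 + (2 + 0)**2*5 = -1 + 2**2*5 = -1 + 4*5 = -1 + 20 = 19)
(I*10)*44 = (19*10)*44 = 190*44 = 8360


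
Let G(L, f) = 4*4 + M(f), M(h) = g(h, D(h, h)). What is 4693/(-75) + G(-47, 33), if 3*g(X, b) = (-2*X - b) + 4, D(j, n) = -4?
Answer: -4943/75 ≈ -65.907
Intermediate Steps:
g(X, b) = 4/3 - 2*X/3 - b/3 (g(X, b) = ((-2*X - b) + 4)/3 = ((-b - 2*X) + 4)/3 = (4 - b - 2*X)/3 = 4/3 - 2*X/3 - b/3)
M(h) = 8/3 - 2*h/3 (M(h) = 4/3 - 2*h/3 - 1/3*(-4) = 4/3 - 2*h/3 + 4/3 = 8/3 - 2*h/3)
G(L, f) = 56/3 - 2*f/3 (G(L, f) = 4*4 + (8/3 - 2*f/3) = 16 + (8/3 - 2*f/3) = 56/3 - 2*f/3)
4693/(-75) + G(-47, 33) = 4693/(-75) + (56/3 - 2/3*33) = 4693*(-1/75) + (56/3 - 22) = -4693/75 - 10/3 = -4943/75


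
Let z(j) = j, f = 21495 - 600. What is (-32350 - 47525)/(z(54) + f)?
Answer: -26625/6983 ≈ -3.8128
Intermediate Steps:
f = 20895
(-32350 - 47525)/(z(54) + f) = (-32350 - 47525)/(54 + 20895) = -79875/20949 = -79875*1/20949 = -26625/6983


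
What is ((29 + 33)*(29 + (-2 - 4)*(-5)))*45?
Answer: 164610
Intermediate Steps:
((29 + 33)*(29 + (-2 - 4)*(-5)))*45 = (62*(29 - 6*(-5)))*45 = (62*(29 + 30))*45 = (62*59)*45 = 3658*45 = 164610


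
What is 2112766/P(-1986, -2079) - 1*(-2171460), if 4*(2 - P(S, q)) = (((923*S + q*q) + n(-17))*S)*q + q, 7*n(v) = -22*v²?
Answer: 22309015369622349476/10273739958199 ≈ 2.1715e+6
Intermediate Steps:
n(v) = -22*v²/7 (n(v) = (-22*v²)/7 = -22*v²/7)
P(S, q) = 2 - q/4 - S*q*(-6358/7 + q² + 923*S)/4 (P(S, q) = 2 - ((((923*S + q*q) - 22/7*(-17)²)*S)*q + q)/4 = 2 - ((((923*S + q²) - 22/7*289)*S)*q + q)/4 = 2 - ((((q² + 923*S) - 6358/7)*S)*q + q)/4 = 2 - (((-6358/7 + q² + 923*S)*S)*q + q)/4 = 2 - ((S*(-6358/7 + q² + 923*S))*q + q)/4 = 2 - (S*q*(-6358/7 + q² + 923*S) + q)/4 = 2 - (q + S*q*(-6358/7 + q² + 923*S))/4 = 2 + (-q/4 - S*q*(-6358/7 + q² + 923*S)/4) = 2 - q/4 - S*q*(-6358/7 + q² + 923*S)/4)
2112766/P(-1986, -2079) - 1*(-2171460) = 2112766/(2 - ¼*(-2079) - 923/4*(-2079)*(-1986)² - ¼*(-1986)*(-2079)³ + (3179/14)*(-1986)*(-2079)) - 1*(-2171460) = 2112766/(2 + 2079/4 - 923/4*(-2079)*3944196 - ¼*(-1986)*(-8985939039) + 937553859) + 2171460 = 2112766/(2 + 2079/4 + 1892146188933 - 8923037465727/2 + 937553859) + 2171460 = 2112766/(-10273739958199/4) + 2171460 = 2112766*(-4/10273739958199) + 2171460 = -8451064/10273739958199 + 2171460 = 22309015369622349476/10273739958199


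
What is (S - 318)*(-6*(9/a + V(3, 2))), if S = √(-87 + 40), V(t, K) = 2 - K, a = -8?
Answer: -4293/2 + 27*I*√47/4 ≈ -2146.5 + 46.276*I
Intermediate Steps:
S = I*√47 (S = √(-47) = I*√47 ≈ 6.8557*I)
(S - 318)*(-6*(9/a + V(3, 2))) = (I*√47 - 318)*(-6*(9/(-8) + (2 - 1*2))) = (-318 + I*√47)*(-6*(9*(-⅛) + (2 - 2))) = (-318 + I*√47)*(-6*(-9/8 + 0)) = (-318 + I*√47)*(-6*(-9/8)) = (-318 + I*√47)*(27/4) = -4293/2 + 27*I*√47/4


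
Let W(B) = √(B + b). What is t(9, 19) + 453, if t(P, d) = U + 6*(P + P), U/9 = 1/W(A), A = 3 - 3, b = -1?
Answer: 561 - 9*I ≈ 561.0 - 9.0*I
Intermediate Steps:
A = 0
W(B) = √(-1 + B) (W(B) = √(B - 1) = √(-1 + B))
U = -9*I (U = 9/(√(-1 + 0)) = 9/(√(-1)) = 9/I = 9*(-I) = -9*I ≈ -9.0*I)
t(P, d) = -9*I + 12*P (t(P, d) = -9*I + 6*(P + P) = -9*I + 6*(2*P) = -9*I + 12*P)
t(9, 19) + 453 = (-9*I + 12*9) + 453 = (-9*I + 108) + 453 = (108 - 9*I) + 453 = 561 - 9*I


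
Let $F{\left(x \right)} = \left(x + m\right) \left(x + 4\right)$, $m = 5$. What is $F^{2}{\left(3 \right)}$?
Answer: $3136$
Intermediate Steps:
$F{\left(x \right)} = \left(4 + x\right) \left(5 + x\right)$ ($F{\left(x \right)} = \left(x + 5\right) \left(x + 4\right) = \left(5 + x\right) \left(4 + x\right) = \left(4 + x\right) \left(5 + x\right)$)
$F^{2}{\left(3 \right)} = \left(20 + 3^{2} + 9 \cdot 3\right)^{2} = \left(20 + 9 + 27\right)^{2} = 56^{2} = 3136$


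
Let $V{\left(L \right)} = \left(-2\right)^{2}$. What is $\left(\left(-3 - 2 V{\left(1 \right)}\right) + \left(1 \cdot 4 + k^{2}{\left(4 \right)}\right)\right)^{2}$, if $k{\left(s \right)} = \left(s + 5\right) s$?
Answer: $1661521$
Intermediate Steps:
$V{\left(L \right)} = 4$
$k{\left(s \right)} = s \left(5 + s\right)$ ($k{\left(s \right)} = \left(5 + s\right) s = s \left(5 + s\right)$)
$\left(\left(-3 - 2 V{\left(1 \right)}\right) + \left(1 \cdot 4 + k^{2}{\left(4 \right)}\right)\right)^{2} = \left(\left(-3 - 8\right) + \left(1 \cdot 4 + \left(4 \left(5 + 4\right)\right)^{2}\right)\right)^{2} = \left(\left(-3 - 8\right) + \left(4 + \left(4 \cdot 9\right)^{2}\right)\right)^{2} = \left(-11 + \left(4 + 36^{2}\right)\right)^{2} = \left(-11 + \left(4 + 1296\right)\right)^{2} = \left(-11 + 1300\right)^{2} = 1289^{2} = 1661521$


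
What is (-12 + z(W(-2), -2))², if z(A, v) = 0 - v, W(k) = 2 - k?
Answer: 100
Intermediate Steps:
z(A, v) = -v
(-12 + z(W(-2), -2))² = (-12 - 1*(-2))² = (-12 + 2)² = (-10)² = 100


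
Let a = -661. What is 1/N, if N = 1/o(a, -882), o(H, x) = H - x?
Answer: 221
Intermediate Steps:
N = 1/221 (N = 1/(-661 - 1*(-882)) = 1/(-661 + 882) = 1/221 ≈ 0.0045249)
1/N = 1/(1/221) = 221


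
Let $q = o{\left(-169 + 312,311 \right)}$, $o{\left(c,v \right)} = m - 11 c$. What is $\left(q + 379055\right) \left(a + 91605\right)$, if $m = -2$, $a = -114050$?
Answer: $-8472538600$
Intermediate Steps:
$o{\left(c,v \right)} = -2 - 11 c$
$q = -1575$ ($q = -2 - 11 \left(-169 + 312\right) = -2 - 1573 = -1575$)
$\left(q + 379055\right) \left(a + 91605\right) = \left(-1575 + 379055\right) \left(-114050 + 91605\right) = 377480 \left(-22445\right) = -8472538600$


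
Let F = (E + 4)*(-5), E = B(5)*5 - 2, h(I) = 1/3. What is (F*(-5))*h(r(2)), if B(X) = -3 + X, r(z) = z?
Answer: 100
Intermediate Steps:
h(I) = ⅓ (h(I) = 1*(⅓) = ⅓)
E = 8 (E = (-3 + 5)*5 - 2 = 2*5 - 2 = 10 - 2 = 8)
F = -60 (F = (8 + 4)*(-5) = 12*(-5) = -60)
(F*(-5))*h(r(2)) = -60*(-5)*(⅓) = 300*(⅓) = 100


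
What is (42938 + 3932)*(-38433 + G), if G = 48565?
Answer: 474886840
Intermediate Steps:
(42938 + 3932)*(-38433 + G) = (42938 + 3932)*(-38433 + 48565) = 46870*10132 = 474886840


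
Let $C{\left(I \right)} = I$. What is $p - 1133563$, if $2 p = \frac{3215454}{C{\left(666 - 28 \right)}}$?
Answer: $- \frac{65600497}{58} \approx -1.131 \cdot 10^{6}$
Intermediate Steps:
$p = \frac{146157}{58}$ ($p = \frac{3215454 \frac{1}{666 - 28}}{2} = \frac{3215454 \cdot \frac{1}{638}}{2} = \frac{1}{2} \cdot \frac{146157}{29} = \frac{146157}{58} \approx 2519.9$)
$p - 1133563 = \frac{146157}{58} - 1133563 = - \frac{65600497}{58}$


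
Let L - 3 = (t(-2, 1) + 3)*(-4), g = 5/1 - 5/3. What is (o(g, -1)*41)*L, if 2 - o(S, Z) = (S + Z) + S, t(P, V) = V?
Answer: 5863/3 ≈ 1954.3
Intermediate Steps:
g = 10/3 (g = 5*1 - 5*⅓ = 5 - 5/3 = 10/3 ≈ 3.3333)
o(S, Z) = 2 - Z - 2*S (o(S, Z) = 2 - ((S + Z) + S) = 2 - (Z + 2*S) = 2 + (-Z - 2*S) = 2 - Z - 2*S)
L = -13 (L = 3 + (1 + 3)*(-4) = 3 + 4*(-4) = 3 - 16 = -13)
(o(g, -1)*41)*L = ((2 - 1*(-1) - 2*10/3)*41)*(-13) = ((2 + 1 - 20/3)*41)*(-13) = -11/3*41*(-13) = -451/3*(-13) = 5863/3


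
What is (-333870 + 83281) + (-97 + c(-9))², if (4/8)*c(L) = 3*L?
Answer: -227788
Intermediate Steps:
c(L) = 6*L (c(L) = 2*(3*L) = 6*L)
(-333870 + 83281) + (-97 + c(-9))² = (-333870 + 83281) + (-97 + 6*(-9))² = -250589 + (-97 - 54)² = -250589 + (-151)² = -250589 + 22801 = -227788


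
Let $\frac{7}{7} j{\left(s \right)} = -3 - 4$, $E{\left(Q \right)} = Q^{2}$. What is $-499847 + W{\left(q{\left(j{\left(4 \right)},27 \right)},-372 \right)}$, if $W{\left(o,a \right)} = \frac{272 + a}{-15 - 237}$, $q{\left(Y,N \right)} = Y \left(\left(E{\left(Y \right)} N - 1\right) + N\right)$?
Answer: $- \frac{31490336}{63} \approx -4.9985 \cdot 10^{5}$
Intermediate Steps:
$j{\left(s \right)} = -7$ ($j{\left(s \right)} = -3 - 4 = -7$)
$q{\left(Y,N \right)} = Y \left(-1 + N + N Y^{2}\right)$ ($q{\left(Y,N \right)} = Y \left(\left(Y^{2} N - 1\right) + N\right) = Y \left(\left(N Y^{2} - 1\right) + N\right) = Y \left(\left(-1 + N Y^{2}\right) + N\right) = Y \left(-1 + N + N Y^{2}\right)$)
$W{\left(o,a \right)} = - \frac{68}{63} - \frac{a}{252}$ ($W{\left(o,a \right)} = \frac{272 + a}{-252} = \left(272 + a\right) \left(- \frac{1}{252}\right) = - \frac{68}{63} - \frac{a}{252}$)
$-499847 + W{\left(q{\left(j{\left(4 \right)},27 \right)},-372 \right)} = -499847 - - \frac{25}{63} = -499847 + \left(- \frac{68}{63} + \frac{31}{21}\right) = -499847 + \frac{25}{63} = - \frac{31490336}{63}$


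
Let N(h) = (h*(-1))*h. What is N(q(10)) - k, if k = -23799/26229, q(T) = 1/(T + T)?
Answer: 3164457/3497200 ≈ 0.90485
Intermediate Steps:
q(T) = 1/(2*T)
k = -7933/8743 (k = -23799*1/26229 = -7933/8743 ≈ -0.90735)
N(h) = -h**2 (N(h) = (-h)*h = -h**2)
N(q(10)) - k = -((1/2)/10)**2 - 1*(-7933/8743) = -((1/2)*(1/10))**2 + 7933/8743 = -(1/20)**2 + 7933/8743 = -1*1/400 + 7933/8743 = -1/400 + 7933/8743 = 3164457/3497200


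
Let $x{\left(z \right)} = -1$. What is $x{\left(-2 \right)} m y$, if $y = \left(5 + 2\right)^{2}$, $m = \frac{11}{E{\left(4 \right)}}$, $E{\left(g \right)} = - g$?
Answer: $\frac{539}{4} \approx 134.75$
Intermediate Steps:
$m = - \frac{11}{4}$ ($m = \frac{11}{\left(-1\right) 4} = \frac{11}{-4} = 11 \left(- \frac{1}{4}\right) = - \frac{11}{4} \approx -2.75$)
$y = 49$ ($y = 7^{2} = 49$)
$x{\left(-2 \right)} m y = \left(-1\right) \left(- \frac{11}{4}\right) 49 = \frac{11}{4} \cdot 49 = \frac{539}{4}$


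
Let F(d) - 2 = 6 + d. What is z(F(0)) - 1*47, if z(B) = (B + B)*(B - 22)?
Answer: -271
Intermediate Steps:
F(d) = 8 + d (F(d) = 2 + (6 + d) = 8 + d)
z(B) = 2*B*(-22 + B) (z(B) = (2*B)*(-22 + B) = 2*B*(-22 + B))
z(F(0)) - 1*47 = 2*(8 + 0)*(-22 + (8 + 0)) - 1*47 = 2*8*(-22 + 8) - 47 = 2*8*(-14) - 47 = -224 - 47 = -271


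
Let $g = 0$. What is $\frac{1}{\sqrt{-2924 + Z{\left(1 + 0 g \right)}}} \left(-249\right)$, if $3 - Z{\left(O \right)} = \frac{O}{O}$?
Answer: $\frac{83 i \sqrt{2922}}{974} \approx 4.6064 i$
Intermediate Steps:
$Z{\left(O \right)} = 2$ ($Z{\left(O \right)} = 3 - \frac{O}{O} = 3 - 1 = 2$)
$\frac{1}{\sqrt{-2924 + Z{\left(1 + 0 g \right)}}} \left(-249\right) = \frac{1}{\sqrt{-2924 + 2}} \left(-249\right) = \frac{1}{\sqrt{-2922}} \left(-249\right) = \frac{1}{i \sqrt{2922}} \left(-249\right) = - \frac{i \sqrt{2922}}{2922} \left(-249\right) = \frac{83 i \sqrt{2922}}{974}$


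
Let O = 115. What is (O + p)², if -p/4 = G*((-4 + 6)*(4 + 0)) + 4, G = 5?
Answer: 3721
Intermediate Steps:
p = -176 (p = -4*(5*((-4 + 6)*(4 + 0)) + 4) = -4*(5*(2*4) + 4) = -4*(5*8 + 4) = -4*(40 + 4) = -4*44 = -176)
(O + p)² = (115 - 176)² = (-61)² = 3721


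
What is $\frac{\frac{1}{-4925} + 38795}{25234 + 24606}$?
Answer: $\frac{95532687}{122731000} \approx 0.77839$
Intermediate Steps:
$\frac{\frac{1}{-4925} + 38795}{25234 + 24606} = \frac{- \frac{1}{4925} + 38795}{49840} = \frac{191065374}{4925} \cdot \frac{1}{49840} = \frac{95532687}{122731000}$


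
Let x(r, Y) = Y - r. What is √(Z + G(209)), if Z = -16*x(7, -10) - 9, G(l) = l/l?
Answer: 2*√66 ≈ 16.248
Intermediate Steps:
G(l) = 1
Z = 263 (Z = -16*(-10 - 1*7) - 9 = -16*(-10 - 7) - 9 = -16*(-17) - 9 = 272 - 9 = 263)
√(Z + G(209)) = √(263 + 1) = √264 = 2*√66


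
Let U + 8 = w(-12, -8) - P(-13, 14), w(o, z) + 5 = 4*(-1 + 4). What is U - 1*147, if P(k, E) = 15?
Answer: -163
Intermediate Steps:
w(o, z) = 7 (w(o, z) = -5 + 4*(-1 + 4) = -5 + 4*3 = -5 + 12 = 7)
U = -16 (U = -8 + (7 - 1*15) = -8 + (7 - 15) = -8 - 8 = -16)
U - 1*147 = -16 - 1*147 = -16 - 147 = -163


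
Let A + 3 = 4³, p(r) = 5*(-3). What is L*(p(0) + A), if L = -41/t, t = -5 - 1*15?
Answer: 943/10 ≈ 94.300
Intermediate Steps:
p(r) = -15
t = -20 (t = -5 - 15 = -20)
A = 61 (A = -3 + 4³ = -3 + 64 = 61)
L = 41/20 (L = -41/(-20) = -41*(-1/20) = 41/20 ≈ 2.0500)
L*(p(0) + A) = 41*(-15 + 61)/20 = (41/20)*46 = 943/10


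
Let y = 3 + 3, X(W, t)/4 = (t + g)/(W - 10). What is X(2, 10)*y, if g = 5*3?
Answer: -75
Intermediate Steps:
g = 15
X(W, t) = 4*(15 + t)/(-10 + W) (X(W, t) = 4*((t + 15)/(W - 10)) = 4*((15 + t)/(-10 + W)) = 4*(15 + t)/(-10 + W))
y = 6
X(2, 10)*y = (4*(15 + 10)/(-10 + 2))*6 = (4*25/(-8))*6 = (4*(-⅛)*25)*6 = -25/2*6 = -75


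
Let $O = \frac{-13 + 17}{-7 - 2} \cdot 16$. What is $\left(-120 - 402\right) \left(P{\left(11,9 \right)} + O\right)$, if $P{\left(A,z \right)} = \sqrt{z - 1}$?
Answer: $3712 - 1044 \sqrt{2} \approx 2235.6$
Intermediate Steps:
$P{\left(A,z \right)} = \sqrt{-1 + z}$
$O = - \frac{64}{9}$ ($O = \frac{4}{-9} \cdot 16 = 4 \left(- \frac{1}{9}\right) 16 = \left(- \frac{4}{9}\right) 16 = - \frac{64}{9} \approx -7.1111$)
$\left(-120 - 402\right) \left(P{\left(11,9 \right)} + O\right) = \left(-120 - 402\right) \left(\sqrt{-1 + 9} - \frac{64}{9}\right) = - 522 \left(\sqrt{8} - \frac{64}{9}\right) = - 522 \left(2 \sqrt{2} - \frac{64}{9}\right) = - 522 \left(- \frac{64}{9} + 2 \sqrt{2}\right) = 3712 - 1044 \sqrt{2}$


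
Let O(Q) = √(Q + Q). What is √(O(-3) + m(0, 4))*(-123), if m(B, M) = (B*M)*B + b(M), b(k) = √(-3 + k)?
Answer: -123*√(1 + I*√6) ≈ -166.07 - 111.58*I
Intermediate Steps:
O(Q) = √2*√Q (O(Q) = √(2*Q) = √2*√Q)
m(B, M) = √(-3 + M) + M*B² (m(B, M) = (B*M)*B + √(-3 + M) = M*B² + √(-3 + M) = √(-3 + M) + M*B²)
√(O(-3) + m(0, 4))*(-123) = √(√2*√(-3) + (√(-3 + 4) + 4*0²))*(-123) = √(√2*(I*√3) + (√1 + 4*0))*(-123) = √(I*√6 + (1 + 0))*(-123) = √(I*√6 + 1)*(-123) = √(1 + I*√6)*(-123) = -123*√(1 + I*√6)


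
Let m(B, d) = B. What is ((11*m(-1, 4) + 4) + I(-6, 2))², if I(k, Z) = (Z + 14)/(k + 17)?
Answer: 3721/121 ≈ 30.752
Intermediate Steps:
I(k, Z) = (14 + Z)/(17 + k)
((11*m(-1, 4) + 4) + I(-6, 2))² = ((11*(-1) + 4) + (14 + 2)/(17 - 6))² = ((-11 + 4) + 16/11)² = (-7 + (1/11)*16)² = (-7 + 16/11)² = (-61/11)² = 3721/121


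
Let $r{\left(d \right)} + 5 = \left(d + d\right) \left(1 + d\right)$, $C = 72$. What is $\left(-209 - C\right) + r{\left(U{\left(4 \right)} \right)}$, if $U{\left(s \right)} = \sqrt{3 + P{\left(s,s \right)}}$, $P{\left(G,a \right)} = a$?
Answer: $-272 + 2 \sqrt{7} \approx -266.71$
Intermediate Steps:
$U{\left(s \right)} = \sqrt{3 + s}$
$r{\left(d \right)} = -5 + 2 d \left(1 + d\right)$ ($r{\left(d \right)} = -5 + \left(d + d\right) \left(1 + d\right) = -5 + 2 d \left(1 + d\right)$)
$\left(-209 - C\right) + r{\left(U{\left(4 \right)} \right)} = \left(-209 - 72\right) + \left(-5 + 2 \sqrt{3 + 4} + 2 \left(\sqrt{3 + 4}\right)^{2}\right) = \left(-209 - 72\right) + \left(-5 + 2 \sqrt{7} + 2 \left(\sqrt{7}\right)^{2}\right) = -281 + \left(-5 + 2 \sqrt{7} + 2 \cdot 7\right) = -281 + \left(-5 + 2 \sqrt{7} + 14\right) = -281 + \left(9 + 2 \sqrt{7}\right) = -272 + 2 \sqrt{7}$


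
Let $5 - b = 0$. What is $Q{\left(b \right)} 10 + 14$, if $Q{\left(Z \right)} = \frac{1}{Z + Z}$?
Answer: $15$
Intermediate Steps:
$b = 5$ ($b = 5 - 0 = 5 + 0 = 5$)
$Q{\left(Z \right)} = \frac{1}{2 Z}$
$Q{\left(b \right)} 10 + 14 = \frac{1}{2 \cdot 5} \cdot 10 + 14 = \frac{1}{2} \cdot \frac{1}{5} \cdot 10 + 14 = \frac{1}{10} \cdot 10 + 14 = 1 + 14 = 15$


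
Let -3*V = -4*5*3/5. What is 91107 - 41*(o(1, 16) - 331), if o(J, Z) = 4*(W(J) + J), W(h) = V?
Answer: 103858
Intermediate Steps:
V = 4 (V = -(-4)*(5*3)/5/3 = -(-4)*15*(⅕)/3 = -(-4)*3/3 = -⅓*(-12) = 4)
W(h) = 4
o(J, Z) = 16 + 4*J (o(J, Z) = 4*(4 + J) = 16 + 4*J)
91107 - 41*(o(1, 16) - 331) = 91107 - 41*((16 + 4*1) - 331) = 91107 - 41*((16 + 4) - 331) = 91107 - 41*(20 - 331) = 91107 - 41*(-311) = 91107 + 12751 = 103858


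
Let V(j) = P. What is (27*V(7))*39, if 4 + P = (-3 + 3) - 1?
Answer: -5265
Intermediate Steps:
P = -5 (P = -4 + ((-3 + 3) - 1) = -4 + (0 - 1) = -4 - 1 = -5)
V(j) = -5
(27*V(7))*39 = (27*(-5))*39 = -135*39 = -5265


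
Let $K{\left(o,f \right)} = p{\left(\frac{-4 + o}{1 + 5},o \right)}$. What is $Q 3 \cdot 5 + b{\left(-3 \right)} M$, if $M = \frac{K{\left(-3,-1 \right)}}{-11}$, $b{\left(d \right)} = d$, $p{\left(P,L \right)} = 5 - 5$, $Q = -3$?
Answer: $-45$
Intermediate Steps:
$p{\left(P,L \right)} = 0$ ($p{\left(P,L \right)} = 5 - 5 = 0$)
$K{\left(o,f \right)} = 0$
$M = 0$ ($M = \frac{0}{-11} = 0 \left(- \frac{1}{11}\right) = 0$)
$Q 3 \cdot 5 + b{\left(-3 \right)} M = \left(-3\right) 3 \cdot 5 - 0 = \left(-9\right) 5 + 0 = -45 + 0 = -45$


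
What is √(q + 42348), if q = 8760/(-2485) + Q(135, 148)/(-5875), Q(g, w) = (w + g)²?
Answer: √14435951846539265/583975 ≈ 205.74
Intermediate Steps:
Q(g, w) = (g + w)²
q = -50097233/2919875 (q = 8760/(-2485) + (135 + 148)²/(-5875) = 8760*(-1/2485) + 283²*(-1/5875) = -1752/497 + 80089*(-1/5875) = -1752/497 - 80089/5875 = -50097233/2919875 ≈ -17.157)
√(q + 42348) = √(-50097233/2919875 + 42348) = √(123600769267/2919875) = √14435951846539265/583975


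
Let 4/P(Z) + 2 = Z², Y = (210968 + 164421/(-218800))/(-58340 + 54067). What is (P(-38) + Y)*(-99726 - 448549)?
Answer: 104263815791306847/3851921488 ≈ 2.7068e+7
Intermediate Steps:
Y = -46159633979/934932400 (Y = (210968 + 164421*(-1/218800))/(-4273) = (210968 - 164421/218800)*(-1/4273) = (46159633979/218800)*(-1/4273) = -46159633979/934932400 ≈ -49.372)
P(Z) = 4/(-2 + Z²)
(P(-38) + Y)*(-99726 - 448549) = (4/(-2 + (-38)²) - 46159633979/934932400)*(-99726 - 448549) = (4/(-2 + 1444) - 46159633979/934932400)*(-548275) = (4/1442 - 46159633979/934932400)*(-548275) = (4*(1/1442) - 46159633979/934932400)*(-548275) = (2/721 - 46159633979/934932400)*(-548275) = -33279226234059/674086260400*(-548275) = 104263815791306847/3851921488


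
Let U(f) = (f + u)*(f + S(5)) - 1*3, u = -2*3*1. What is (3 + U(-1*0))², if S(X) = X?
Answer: 900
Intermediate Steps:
u = -6 (u = -6*1 = -6)
U(f) = -3 + (-6 + f)*(5 + f) (U(f) = (f - 6)*(f + 5) - 1*3 = (-6 + f)*(5 + f) - 3 = -3 + (-6 + f)*(5 + f))
(3 + U(-1*0))² = (3 + (-33 + (-1*0)² - (-1)*0))² = (3 + (-33 + 0² - 1*0))² = (3 + (-33 + 0 + 0))² = (3 - 33)² = (-30)² = 900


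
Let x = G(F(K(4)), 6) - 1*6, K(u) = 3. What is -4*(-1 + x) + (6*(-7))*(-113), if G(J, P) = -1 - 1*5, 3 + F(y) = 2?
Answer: 4798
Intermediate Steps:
F(y) = -1 (F(y) = -3 + 2 = -1)
G(J, P) = -6 (G(J, P) = -1 - 5 = -6)
x = -12 (x = -6 - 1*6 = -6 - 6 = -12)
-4*(-1 + x) + (6*(-7))*(-113) = -4*(-1 - 12) + (6*(-7))*(-113) = -4*(-13) - 42*(-113) = 52 + 4746 = 4798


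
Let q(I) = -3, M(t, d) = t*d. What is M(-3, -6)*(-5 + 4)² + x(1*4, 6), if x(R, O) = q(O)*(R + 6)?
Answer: -12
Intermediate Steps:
M(t, d) = d*t
x(R, O) = -18 - 3*R (x(R, O) = -3*(R + 6) = -3*(6 + R) = -18 - 3*R)
M(-3, -6)*(-5 + 4)² + x(1*4, 6) = (-6*(-3))*(-5 + 4)² + (-18 - 3*4) = 18*(-1)² + (-18 - 3*4) = 18*1 + (-18 - 12) = 18 - 30 = -12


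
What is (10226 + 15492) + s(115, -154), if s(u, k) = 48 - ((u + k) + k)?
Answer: 25959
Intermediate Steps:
s(u, k) = 48 - u - 2*k (s(u, k) = 48 - ((k + u) + k) = 48 - (u + 2*k) = 48 + (-u - 2*k) = 48 - u - 2*k)
(10226 + 15492) + s(115, -154) = (10226 + 15492) + (48 - 1*115 - 2*(-154)) = 25718 + (48 - 115 + 308) = 25718 + 241 = 25959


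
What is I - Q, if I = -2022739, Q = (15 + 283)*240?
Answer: -2094259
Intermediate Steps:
Q = 71520 (Q = 298*240 = 71520)
I - Q = -2022739 - 1*71520 = -2022739 - 71520 = -2094259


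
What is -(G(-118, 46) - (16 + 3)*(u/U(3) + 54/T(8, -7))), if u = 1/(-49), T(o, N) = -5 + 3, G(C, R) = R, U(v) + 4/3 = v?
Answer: -137012/245 ≈ -559.23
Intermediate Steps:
U(v) = -4/3 + v
T(o, N) = -2
u = -1/49 ≈ -0.020408
-(G(-118, 46) - (16 + 3)*(u/U(3) + 54/T(8, -7))) = -(46 - (16 + 3)*(-1/(49*(-4/3 + 3)) + 54/(-2))) = -(46 - 19*(-1/(49*5/3) + 54*(-½))) = -(46 - 19*(-1/49*⅗ - 27)) = -(46 - 19*(-3/245 - 27)) = -(46 - 19*(-6618)/245) = -(46 - 1*(-125742/245)) = -(46 + 125742/245) = -1*137012/245 = -137012/245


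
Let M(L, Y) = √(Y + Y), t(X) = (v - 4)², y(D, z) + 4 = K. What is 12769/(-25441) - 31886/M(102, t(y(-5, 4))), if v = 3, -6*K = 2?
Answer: -12769/25441 - 15943*√2 ≈ -22547.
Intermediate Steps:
K = -⅓ (K = -⅙*2 = -⅓ ≈ -0.33333)
y(D, z) = -13/3 (y(D, z) = -4 - ⅓ = -13/3)
t(X) = 1 (t(X) = (3 - 4)² = (-1)² = 1)
M(L, Y) = √2*√Y (M(L, Y) = √(2*Y) = √2*√Y)
12769/(-25441) - 31886/M(102, t(y(-5, 4))) = 12769/(-25441) - 31886*√2/2 = 12769*(-1/25441) - 31886*√2/2 = -12769/25441 - 31886*√2/2 = -12769/25441 - 15943*√2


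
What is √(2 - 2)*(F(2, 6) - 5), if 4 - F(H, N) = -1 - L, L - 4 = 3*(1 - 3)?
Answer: 0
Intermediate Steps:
L = -2 (L = 4 + 3*(1 - 3) = 4 + 3*(-2) = 4 - 6 = -2)
F(H, N) = 3 (F(H, N) = 4 - (-1 - 1*(-2)) = 4 - (-1 + 2) = 4 - 1*1 = 4 - 1 = 3)
√(2 - 2)*(F(2, 6) - 5) = √(2 - 2)*(3 - 5) = √0*(-2) = 0*(-2) = 0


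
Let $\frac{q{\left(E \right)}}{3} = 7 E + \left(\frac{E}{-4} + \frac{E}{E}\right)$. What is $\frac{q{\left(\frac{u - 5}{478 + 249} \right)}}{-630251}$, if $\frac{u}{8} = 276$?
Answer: $- \frac{187167}{1832769908} \approx -0.00010212$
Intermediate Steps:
$u = 2208$ ($u = 8 \cdot 276 = 2208$)
$q{\left(E \right)} = 3 + \frac{81 E}{4}$ ($q{\left(E \right)} = 3 \left(7 E + \left(\frac{E}{-4} + \frac{E}{E}\right)\right) = 3 \left(7 E + \left(E \left(- \frac{1}{4}\right) + 1\right)\right) = 3 \left(7 E - \left(-1 + \frac{E}{4}\right)\right) = 3 \left(1 + \frac{27 E}{4}\right) = 3 + \frac{81 E}{4}$)
$\frac{q{\left(\frac{u - 5}{478 + 249} \right)}}{-630251} = \frac{3 + \frac{81 \frac{2208 - 5}{478 + 249}}{4}}{-630251} = \left(3 + \frac{81 \frac{2208 + \left(-11 + 6\right)}{727}}{4}\right) \left(- \frac{1}{630251}\right) = \left(3 + \frac{81 \left(2208 - 5\right) \frac{1}{727}}{4}\right) \left(- \frac{1}{630251}\right) = \left(3 + \frac{81 \cdot 2203 \cdot \frac{1}{727}}{4}\right) \left(- \frac{1}{630251}\right) = \left(3 + \frac{81}{4} \cdot \frac{2203}{727}\right) \left(- \frac{1}{630251}\right) = \left(3 + \frac{178443}{2908}\right) \left(- \frac{1}{630251}\right) = \frac{187167}{2908} \left(- \frac{1}{630251}\right) = - \frac{187167}{1832769908}$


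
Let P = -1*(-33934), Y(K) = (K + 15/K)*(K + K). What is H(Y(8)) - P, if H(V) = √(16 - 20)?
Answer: -33934 + 2*I ≈ -33934.0 + 2.0*I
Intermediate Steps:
Y(K) = 2*K*(K + 15/K) (Y(K) = (K + 15/K)*(2*K) = 2*K*(K + 15/K))
H(V) = 2*I (H(V) = √(-4) = 2*I)
P = 33934
H(Y(8)) - P = 2*I - 1*33934 = 2*I - 33934 = -33934 + 2*I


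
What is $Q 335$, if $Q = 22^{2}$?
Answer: $162140$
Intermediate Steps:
$Q = 484$
$Q 335 = 484 \cdot 335 = 162140$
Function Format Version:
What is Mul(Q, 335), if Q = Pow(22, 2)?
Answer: 162140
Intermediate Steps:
Q = 484
Mul(Q, 335) = Mul(484, 335) = 162140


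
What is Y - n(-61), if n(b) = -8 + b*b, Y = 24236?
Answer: 20523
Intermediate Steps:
n(b) = -8 + b**2
Y - n(-61) = 24236 - (-8 + (-61)**2) = 24236 - (-8 + 3721) = 24236 - 1*3713 = 24236 - 3713 = 20523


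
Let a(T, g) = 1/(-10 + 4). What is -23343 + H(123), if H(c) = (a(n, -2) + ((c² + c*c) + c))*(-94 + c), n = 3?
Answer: 5146207/6 ≈ 8.5770e+5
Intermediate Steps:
a(T, g) = -⅙ (a(T, g) = 1/(-6) = -⅙)
H(c) = (-94 + c)*(-⅙ + c + 2*c²) (H(c) = (-⅙ + ((c² + c*c) + c))*(-94 + c) = (-⅙ + ((c² + c²) + c))*(-94 + c) = (-⅙ + (2*c² + c))*(-94 + c) = (-⅙ + (c + 2*c²))*(-94 + c) = (-⅙ + c + 2*c²)*(-94 + c) = (-94 + c)*(-⅙ + c + 2*c²))
-23343 + H(123) = -23343 + (47/3 - 187*123² + 2*123³ - 565/6*123) = -23343 + (47/3 - 187*15129 + 2*1860867 - 23165/2) = -23343 + (47/3 - 2829123 + 3721734 - 23165/2) = -23343 + 5286265/6 = 5146207/6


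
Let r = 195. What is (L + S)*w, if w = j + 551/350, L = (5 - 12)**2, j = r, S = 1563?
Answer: 55453606/175 ≈ 3.1688e+5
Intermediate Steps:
j = 195
L = 49 (L = (-7)**2 = 49)
w = 68801/350 (w = 195 + 551/350 = 68801/350 ≈ 196.57)
(L + S)*w = (49 + 1563)*(68801/350) = 1612*(68801/350) = 55453606/175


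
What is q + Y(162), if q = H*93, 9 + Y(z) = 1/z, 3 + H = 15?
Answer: 179335/162 ≈ 1107.0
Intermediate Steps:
H = 12 (H = -3 + 15 = 12)
Y(z) = -9 + 1/z
q = 1116 (q = 12*93 = 1116)
q + Y(162) = 1116 + (-9 + 1/162) = 1116 - 1457/162 = 179335/162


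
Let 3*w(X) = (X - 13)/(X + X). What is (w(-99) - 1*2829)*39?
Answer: -10922041/99 ≈ -1.1032e+5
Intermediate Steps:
w(X) = (-13 + X)/(6*X) (w(X) = ((X - 13)/(X + X))/3 = ((-13 + X)/((2*X)))/3 = ((-13 + X)*(1/(2*X)))/3 = ((-13 + X)/(2*X))/3 = (-13 + X)/(6*X))
(w(-99) - 1*2829)*39 = ((1/6)*(-13 - 99)/(-99) - 1*2829)*39 = ((1/6)*(-1/99)*(-112) - 2829)*39 = (56/297 - 2829)*39 = -840157/297*39 = -10922041/99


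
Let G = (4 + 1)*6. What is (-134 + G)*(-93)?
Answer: 9672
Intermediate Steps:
G = 30 (G = 5*6 = 30)
(-134 + G)*(-93) = (-134 + 30)*(-93) = -104*(-93) = 9672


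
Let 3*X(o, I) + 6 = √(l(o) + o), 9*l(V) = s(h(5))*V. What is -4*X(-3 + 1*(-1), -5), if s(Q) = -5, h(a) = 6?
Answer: 8 - 16*I/9 ≈ 8.0 - 1.7778*I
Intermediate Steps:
l(V) = -5*V/9 (l(V) = (-5*V)/9 = -5*V/9)
X(o, I) = -2 + 2*√o/9 (X(o, I) = -2 + √(-5*o/9 + o)/3 = -2 + √(4*o/9)/3 = -2 + (2*√o/3)/3 = -2 + 2*√o/9)
-4*X(-3 + 1*(-1), -5) = -4*(-2 + 2*√(-3 + 1*(-1))/9) = -4*(-2 + 2*√(-3 - 1)/9) = -4*(-2 + 2*√(-4)/9) = -4*(-2 + 2*(2*I)/9) = -4*(-2 + 4*I/9) = 8 - 16*I/9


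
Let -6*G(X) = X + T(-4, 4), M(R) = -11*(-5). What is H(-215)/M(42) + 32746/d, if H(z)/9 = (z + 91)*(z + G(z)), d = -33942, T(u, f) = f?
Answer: 3405077359/933405 ≈ 3648.0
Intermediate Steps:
M(R) = 55
G(X) = -2/3 - X/6 (G(X) = -(X + 4)/6 = -(4 + X)/6 = -2/3 - X/6)
H(z) = 9*(91 + z)*(-2/3 + 5*z/6) (H(z) = 9*((z + 91)*(z + (-2/3 - z/6))) = 9*((91 + z)*(-2/3 + 5*z/6)) = 9*(91 + z)*(-2/3 + 5*z/6))
H(-215)/M(42) + 32746/d = (-546 + (15/2)*(-215)**2 + (1353/2)*(-215))/55 + 32746/(-33942) = (-546 + (15/2)*46225 - 290895/2)*(1/55) + 32746*(-1/33942) = (-546 + 693375/2 - 290895/2)*(1/55) - 16373/16971 = 200694*(1/55) - 16373/16971 = 200694/55 - 16373/16971 = 3405077359/933405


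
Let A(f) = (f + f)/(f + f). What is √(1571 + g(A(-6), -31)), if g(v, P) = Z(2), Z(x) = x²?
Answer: 15*√7 ≈ 39.686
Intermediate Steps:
A(f) = 1 (A(f) = (2*f)/((2*f)) = (2*f)*(1/(2*f)) = 1)
g(v, P) = 4 (g(v, P) = 2² = 4)
√(1571 + g(A(-6), -31)) = √(1571 + 4) = √1575 = 15*√7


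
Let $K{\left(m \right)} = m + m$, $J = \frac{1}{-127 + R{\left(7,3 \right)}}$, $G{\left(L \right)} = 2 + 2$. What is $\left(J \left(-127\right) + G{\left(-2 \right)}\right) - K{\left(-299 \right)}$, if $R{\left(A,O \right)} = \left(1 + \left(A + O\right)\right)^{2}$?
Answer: $\frac{3739}{6} \approx 623.17$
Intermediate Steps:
$G{\left(L \right)} = 4$
$R{\left(A,O \right)} = \left(1 + A + O\right)^{2}$
$J = - \frac{1}{6}$ ($J = \frac{1}{-127 + \left(1 + 7 + 3\right)^{2}} = \frac{1}{-127 + 11^{2}} = \frac{1}{-127 + 121} = \frac{1}{-6} = - \frac{1}{6} \approx -0.16667$)
$K{\left(m \right)} = 2 m$
$\left(J \left(-127\right) + G{\left(-2 \right)}\right) - K{\left(-299 \right)} = \left(\left(- \frac{1}{6}\right) \left(-127\right) + 4\right) - 2 \left(-299\right) = \left(\frac{127}{6} + 4\right) - -598 = \frac{151}{6} + 598 = \frac{3739}{6}$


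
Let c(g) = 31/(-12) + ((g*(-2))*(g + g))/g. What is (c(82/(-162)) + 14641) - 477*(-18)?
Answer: 7525367/324 ≈ 23226.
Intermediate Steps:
c(g) = -31/12 - 4*g (c(g) = 31*(-1/12) + ((-2*g)*(2*g))/g = -31/12 + (-4*g²)/g = -31/12 - 4*g)
(c(82/(-162)) + 14641) - 477*(-18) = ((-31/12 - 328/(-162)) + 14641) - 477*(-18) = ((-31/12 - 328*(-1)/162) + 14641) + 8586 = ((-31/12 - 4*(-41/81)) + 14641) + 8586 = ((-31/12 + 164/81) + 14641) + 8586 = (-181/324 + 14641) + 8586 = 4743503/324 + 8586 = 7525367/324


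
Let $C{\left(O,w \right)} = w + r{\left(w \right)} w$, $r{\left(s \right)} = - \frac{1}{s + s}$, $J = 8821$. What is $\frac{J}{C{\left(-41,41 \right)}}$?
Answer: $\frac{17642}{81} \approx 217.8$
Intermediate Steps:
$r{\left(s \right)} = - \frac{1}{2 s}$
$C{\left(O,w \right)} = - \frac{1}{2} + w$ ($C{\left(O,w \right)} = w + - \frac{1}{2 w} w = w - \frac{1}{2} = - \frac{1}{2} + w$)
$\frac{J}{C{\left(-41,41 \right)}} = \frac{8821}{- \frac{1}{2} + 41} = \frac{8821}{\frac{81}{2}} = 8821 \cdot \frac{2}{81} = \frac{17642}{81}$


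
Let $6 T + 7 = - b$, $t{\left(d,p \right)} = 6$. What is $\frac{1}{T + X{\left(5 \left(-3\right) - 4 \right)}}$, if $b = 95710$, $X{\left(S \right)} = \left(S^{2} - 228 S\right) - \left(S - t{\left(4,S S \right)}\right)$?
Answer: $- \frac{6}{67409} \approx -8.9009 \cdot 10^{-5}$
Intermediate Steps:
$X{\left(S \right)} = 6 + S^{2} - 229 S$ ($X{\left(S \right)} = \left(S^{2} - 228 S\right) - \left(-6 + S\right) = 6 + S^{2} - 229 S$)
$T = - \frac{95717}{6}$ ($T = - \frac{7}{6} + \frac{\left(-1\right) 95710}{6} = - \frac{7}{6} + \frac{1}{6} \left(-95710\right) = - \frac{7}{6} - \frac{47855}{3} = - \frac{95717}{6} \approx -15953.0$)
$\frac{1}{T + X{\left(5 \left(-3\right) - 4 \right)}} = \frac{1}{- \frac{95717}{6} + \left(6 + \left(5 \left(-3\right) - 4\right)^{2} - 229 \left(5 \left(-3\right) - 4\right)\right)} = \frac{1}{- \frac{95717}{6} + \left(6 + \left(-15 - 4\right)^{2} - 229 \left(-15 - 4\right)\right)} = \frac{1}{- \frac{95717}{6} + \left(6 + \left(-19\right)^{2} - -4351\right)} = \frac{1}{- \frac{95717}{6} + \left(6 + 361 + 4351\right)} = \frac{1}{- \frac{95717}{6} + 4718} = \frac{1}{- \frac{67409}{6}} = - \frac{6}{67409}$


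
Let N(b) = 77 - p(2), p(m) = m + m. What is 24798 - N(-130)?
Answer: 24725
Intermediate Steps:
p(m) = 2*m
N(b) = 73 (N(b) = 77 - 2*2 = 77 - 1*4 = 77 - 4 = 73)
24798 - N(-130) = 24798 - 1*73 = 24798 - 73 = 24725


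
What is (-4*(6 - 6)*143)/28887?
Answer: 0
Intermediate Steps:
(-4*(6 - 6)*143)/28887 = (-4*0*143)*(1/28887) = (0*143)*(1/28887) = 0*(1/28887) = 0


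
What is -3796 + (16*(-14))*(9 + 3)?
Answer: -6484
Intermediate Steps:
-3796 + (16*(-14))*(9 + 3) = -3796 - 224*12 = -3796 - 2688 = -6484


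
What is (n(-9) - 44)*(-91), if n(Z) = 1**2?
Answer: 3913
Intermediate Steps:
n(Z) = 1
(n(-9) - 44)*(-91) = (1 - 44)*(-91) = -43*(-91) = 3913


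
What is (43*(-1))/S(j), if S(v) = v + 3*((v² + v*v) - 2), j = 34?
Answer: -43/6964 ≈ -0.0061746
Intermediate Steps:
S(v) = -6 + v + 6*v² (S(v) = v + 3*((v² + v²) - 2) = v + 3*(2*v² - 2) = v + 3*(-2 + 2*v²) = v + (-6 + 6*v²) = -6 + v + 6*v²)
(43*(-1))/S(j) = (43*(-1))/(-6 + 34 + 6*34²) = -43/(-6 + 34 + 6*1156) = -43/(-6 + 34 + 6936) = -43/6964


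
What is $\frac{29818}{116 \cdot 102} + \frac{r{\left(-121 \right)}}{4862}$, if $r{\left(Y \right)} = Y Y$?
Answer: $\frac{425411}{76908} \approx 5.5314$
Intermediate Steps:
$r{\left(Y \right)} = Y^{2}$
$\frac{29818}{116 \cdot 102} + \frac{r{\left(-121 \right)}}{4862} = \frac{29818}{116 \cdot 102} + \frac{\left(-121\right)^{2}}{4862} = \frac{29818}{11832} + 14641 \cdot \frac{1}{4862} = 29818 \cdot \frac{1}{11832} + \frac{1331}{442} = \frac{877}{348} + \frac{1331}{442} = \frac{425411}{76908}$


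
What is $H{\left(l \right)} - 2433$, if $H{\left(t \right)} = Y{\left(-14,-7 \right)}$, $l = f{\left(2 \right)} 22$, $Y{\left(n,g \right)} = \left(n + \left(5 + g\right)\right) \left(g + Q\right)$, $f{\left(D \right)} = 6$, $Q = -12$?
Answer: $-2129$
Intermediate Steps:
$Y{\left(n,g \right)} = \left(-12 + g\right) \left(5 + g + n\right)$ ($Y{\left(n,g \right)} = \left(n + \left(5 + g\right)\right) \left(g - 12\right) = \left(5 + g + n\right) \left(-12 + g\right) = \left(-12 + g\right) \left(5 + g + n\right)$)
$l = 132$ ($l = 6 \cdot 22 = 132$)
$H{\left(t \right)} = 304$ ($H{\left(t \right)} = -60 + \left(-7\right)^{2} - -168 - -49 - -98 = -60 + 49 + 168 + 49 + 98 = 304$)
$H{\left(l \right)} - 2433 = 304 - 2433 = -2129$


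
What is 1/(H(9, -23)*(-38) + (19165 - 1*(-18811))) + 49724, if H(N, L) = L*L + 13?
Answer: 864203121/17380 ≈ 49724.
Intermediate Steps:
H(N, L) = 13 + L**2 (H(N, L) = L**2 + 13 = 13 + L**2)
1/(H(9, -23)*(-38) + (19165 - 1*(-18811))) + 49724 = 1/((13 + (-23)**2)*(-38) + (19165 - 1*(-18811))) + 49724 = 1/((13 + 529)*(-38) + (19165 + 18811)) + 49724 = 1/(542*(-38) + 37976) + 49724 = 1/(-20596 + 37976) + 49724 = 1/17380 + 49724 = 864203121/17380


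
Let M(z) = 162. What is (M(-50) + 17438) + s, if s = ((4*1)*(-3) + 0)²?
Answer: 17744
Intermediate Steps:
s = 144 (s = (4*(-3) + 0)² = (-12 + 0)² = (-12)² = 144)
(M(-50) + 17438) + s = (162 + 17438) + 144 = 17600 + 144 = 17744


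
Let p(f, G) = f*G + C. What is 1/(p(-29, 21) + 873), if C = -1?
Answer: 1/263 ≈ 0.0038023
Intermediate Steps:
p(f, G) = -1 + G*f (p(f, G) = f*G - 1 = G*f - 1 = -1 + G*f)
1/(p(-29, 21) + 873) = 1/((-1 + 21*(-29)) + 873) = 1/((-1 - 609) + 873) = 1/(-610 + 873) = 1/263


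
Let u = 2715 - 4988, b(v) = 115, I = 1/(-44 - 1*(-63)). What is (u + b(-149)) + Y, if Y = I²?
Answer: -779037/361 ≈ -2158.0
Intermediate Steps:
I = 1/19 (I = 1/(-44 + 63) = 1/19 ≈ 0.052632)
u = -2273
Y = 1/361 (Y = (1/19)² = 1/361 ≈ 0.0027701)
(u + b(-149)) + Y = (-2273 + 115) + 1/361 = -2158 + 1/361 = -779037/361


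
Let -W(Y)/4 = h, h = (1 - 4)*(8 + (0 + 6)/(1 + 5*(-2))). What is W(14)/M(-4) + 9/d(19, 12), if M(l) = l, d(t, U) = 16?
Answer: -343/16 ≈ -21.438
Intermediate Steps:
h = -22 (h = -3*(8 + 6/(1 - 10)) = -3*(8 + 6/(-9)) = -3*(8 + 6*(-⅑)) = -3*(8 - ⅔) = -3*22/3 = -22)
W(Y) = 88 (W(Y) = -4*(-22) = 88)
W(14)/M(-4) + 9/d(19, 12) = 88/(-4) + 9/16 = 88*(-¼) + 9*(1/16) = -22 + 9/16 = -343/16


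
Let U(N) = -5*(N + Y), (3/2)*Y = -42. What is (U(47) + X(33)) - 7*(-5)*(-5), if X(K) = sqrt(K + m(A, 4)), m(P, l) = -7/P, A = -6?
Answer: -270 + sqrt(1230)/6 ≈ -264.15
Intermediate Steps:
Y = -28 (Y = (2/3)*(-42) = -28)
U(N) = 140 - 5*N (U(N) = -5*(N - 28) = -5*(-28 + N) = 140 - 5*N)
X(K) = sqrt(7/6 + K) (X(K) = sqrt(K - 7/(-6)) = sqrt(K - 7*(-1/6)) = sqrt(K + 7/6) = sqrt(7/6 + K))
(U(47) + X(33)) - 7*(-5)*(-5) = ((140 - 5*47) + sqrt(42 + 36*33)/6) - 7*(-5)*(-5) = ((140 - 235) + sqrt(42 + 1188)/6) + 35*(-5) = (-95 + sqrt(1230)/6) - 175 = -270 + sqrt(1230)/6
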